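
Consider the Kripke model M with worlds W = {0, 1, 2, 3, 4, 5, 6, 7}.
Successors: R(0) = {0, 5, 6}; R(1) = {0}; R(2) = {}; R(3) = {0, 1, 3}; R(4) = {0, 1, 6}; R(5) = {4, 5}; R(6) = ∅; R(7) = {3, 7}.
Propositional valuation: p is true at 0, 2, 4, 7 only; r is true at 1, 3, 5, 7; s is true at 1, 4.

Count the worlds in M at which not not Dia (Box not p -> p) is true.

6

Let φ = not not Dia (Box not p -> p). Evaluate φ at each world:
  0 (successors {0, 5, 6}): φ is true.
  1 (successors {0}): φ is true.
  2 (successors ∅): φ is false.
  3 (successors {0, 1, 3}): φ is true.
  4 (successors {0, 1, 6}): φ is true.
  5 (successors {4, 5}): φ is true.
  6 (successors ∅): φ is false.
  7 (successors {3, 7}): φ is true.
For instance, at 7:
  At 7: not Dia (Box not p -> p) is false, so not not Dia (Box not p -> p) is true.
    At 7: Dia (Box not p -> p) is true, so not Dia (Box not p -> p) is false.
      At 7: Dia (Box not p -> p) requires Box not p -> p at some successor in {3, 7}.
        Box not p -> p holds at 3, so Dia (Box not p -> p) is true at 7.
Satisfying worlds: {0, 1, 3, 4, 5, 7}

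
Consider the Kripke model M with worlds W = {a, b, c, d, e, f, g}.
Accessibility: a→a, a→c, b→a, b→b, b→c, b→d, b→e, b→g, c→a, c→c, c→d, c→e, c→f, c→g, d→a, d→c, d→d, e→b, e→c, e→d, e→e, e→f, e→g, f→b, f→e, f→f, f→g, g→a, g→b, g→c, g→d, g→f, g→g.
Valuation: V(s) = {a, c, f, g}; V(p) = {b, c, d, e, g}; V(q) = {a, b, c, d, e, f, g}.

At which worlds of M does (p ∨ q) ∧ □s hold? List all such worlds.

a

Recall that □ψ holds at a world iff ψ holds at every accessible world, and ◇ψ holds iff ψ holds at some accessible world.
Let φ = (p ∨ q) ∧ □s. Evaluate φ at each world:
  a (successors {a, c}): φ is true.
  b (successors {a, b, c, d, e, g}): φ is false.
  c (successors {a, c, d, e, f, g}): φ is false.
  d (successors {a, c, d}): φ is false.
  e (successors {b, c, d, e, f, g}): φ is false.
  f (successors {b, e, f, g}): φ is false.
  g (successors {a, b, c, d, f, g}): φ is false.
For instance, at d:
  At d: p ∨ q is true, □s is false, so (p ∨ q) ∧ □s is false.
    At d: □s requires s at every successor {a, c, d}.
      s fails at d, so □s is false at d.
Satisfying worlds: {a}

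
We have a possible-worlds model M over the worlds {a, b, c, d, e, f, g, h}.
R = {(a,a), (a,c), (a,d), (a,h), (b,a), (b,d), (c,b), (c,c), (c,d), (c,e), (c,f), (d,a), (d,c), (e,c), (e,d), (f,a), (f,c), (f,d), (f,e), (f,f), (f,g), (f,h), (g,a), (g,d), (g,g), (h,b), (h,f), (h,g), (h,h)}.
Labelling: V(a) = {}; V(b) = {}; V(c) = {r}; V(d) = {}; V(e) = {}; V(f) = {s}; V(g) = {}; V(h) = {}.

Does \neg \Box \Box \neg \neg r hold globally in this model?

Yes

Let φ = \neg \Box \Box \neg \neg r. Evaluate φ at each world:
  a (successors {a, c, d, h}): φ is true.
  b (successors {a, d}): φ is true.
  c (successors {b, c, d, e, f}): φ is true.
  d (successors {a, c}): φ is true.
  e (successors {c, d}): φ is true.
  f (successors {a, c, d, e, f, g, h}): φ is true.
  g (successors {a, d, g}): φ is true.
  h (successors {b, f, g, h}): φ is true.
For instance, at d:
  At d: \Box \Box \neg \neg r is false, so \neg \Box \Box \neg \neg r is true.
    At d: \Box \Box \neg \neg r requires \Box \neg \neg r at every successor {a, c}.
      \Box \neg \neg r fails at a, so \Box \Box \neg \neg r is false at d.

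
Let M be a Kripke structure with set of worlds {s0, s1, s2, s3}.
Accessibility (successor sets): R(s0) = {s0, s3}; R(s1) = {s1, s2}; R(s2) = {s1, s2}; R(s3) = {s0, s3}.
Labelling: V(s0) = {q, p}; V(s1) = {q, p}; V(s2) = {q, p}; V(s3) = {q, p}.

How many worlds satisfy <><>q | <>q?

4

Let φ = <><>q | <>q. Evaluate φ at each world:
  s0 (successors {s0, s3}): φ is true.
  s1 (successors {s1, s2}): φ is true.
  s2 (successors {s1, s2}): φ is true.
  s3 (successors {s0, s3}): φ is true.
For instance, at s2:
  At s2: <><>q is true, <>q is true, so <><>q | <>q is true.
    At s2: <><>q requires <>q at some successor in {s1, s2}.
      <>q holds at s1, so <><>q is true at s2.
    At s2: <>q requires q at some successor in {s1, s2}.
      q holds at s1, so <>q is true at s2.
Satisfying worlds: {s0, s1, s2, s3}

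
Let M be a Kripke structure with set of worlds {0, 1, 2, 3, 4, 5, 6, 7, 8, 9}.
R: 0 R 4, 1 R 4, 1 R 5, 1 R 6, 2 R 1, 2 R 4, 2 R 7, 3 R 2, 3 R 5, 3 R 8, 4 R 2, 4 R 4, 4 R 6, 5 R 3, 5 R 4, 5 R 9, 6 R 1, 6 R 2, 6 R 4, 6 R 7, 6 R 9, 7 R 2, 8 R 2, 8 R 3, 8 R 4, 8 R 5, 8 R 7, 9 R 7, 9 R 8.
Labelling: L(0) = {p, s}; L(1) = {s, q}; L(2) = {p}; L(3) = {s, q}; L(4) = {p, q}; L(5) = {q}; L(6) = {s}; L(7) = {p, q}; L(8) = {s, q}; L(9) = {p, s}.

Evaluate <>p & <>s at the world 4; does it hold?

At 4: <>p is true, <>s is true, so <>p & <>s is true.
  At 4: <>p requires p at some successor in {2, 4, 6}.
    p holds at 2, so <>p is true at 4.
  At 4: <>s requires s at some successor in {2, 4, 6}.
    s holds at 6, so <>s is true at 4.

Yes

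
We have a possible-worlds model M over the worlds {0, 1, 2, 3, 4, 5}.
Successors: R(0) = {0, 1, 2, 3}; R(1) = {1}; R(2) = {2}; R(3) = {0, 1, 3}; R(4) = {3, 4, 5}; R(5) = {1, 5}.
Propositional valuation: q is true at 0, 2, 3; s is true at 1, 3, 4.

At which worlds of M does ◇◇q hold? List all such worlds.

0, 2, 3, 4

Let φ = ◇◇q. Evaluate φ at each world:
  0 (successors {0, 1, 2, 3}): φ is true.
  1 (successors {1}): φ is false.
  2 (successors {2}): φ is true.
  3 (successors {0, 1, 3}): φ is true.
  4 (successors {3, 4, 5}): φ is true.
  5 (successors {1, 5}): φ is false.
For instance, at 0:
  At 0: ◇◇q requires ◇q at some successor in {0, 1, 2, 3}.
    ◇q holds at 0, so ◇◇q is true at 0.
      At 0: ◇q requires q at some successor in {0, 1, 2, 3}.
        q holds at 0, so ◇q is true at 0.
Satisfying worlds: {0, 2, 3, 4}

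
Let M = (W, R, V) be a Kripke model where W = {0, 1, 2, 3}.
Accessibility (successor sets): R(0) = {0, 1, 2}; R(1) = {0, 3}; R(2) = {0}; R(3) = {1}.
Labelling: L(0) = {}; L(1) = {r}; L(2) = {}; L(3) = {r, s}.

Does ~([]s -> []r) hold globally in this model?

No

Let φ = ~([]s -> []r). Evaluate φ at each world:
  0 (successors {0, 1, 2}): φ is false.
  1 (successors {0, 3}): φ is false.
  2 (successors {0}): φ is false.
  3 (successors {1}): φ is false.
Detail at 0 (counterexample):
  At 0: []s -> []r is true, so ~([]s -> []r) is false.
    At 0: []s is false, []r is false, so []s -> []r is true.
      At 0: []s requires s at every successor {0, 1, 2}.
        s fails at 0, so []s is false at 0.
      At 0: []r requires r at every successor {0, 1, 2}.
        r fails at 0, so []r is false at 0.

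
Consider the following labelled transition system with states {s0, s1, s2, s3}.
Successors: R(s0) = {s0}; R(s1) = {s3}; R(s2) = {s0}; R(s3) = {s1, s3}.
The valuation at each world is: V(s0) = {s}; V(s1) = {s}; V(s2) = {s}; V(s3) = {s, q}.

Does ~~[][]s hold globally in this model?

Yes

Recall that []ψ holds at a world iff ψ holds at every accessible world, and <>ψ holds iff ψ holds at some accessible world.
Let φ = ~~[][]s. Evaluate φ at each world:
  s0 (successors {s0}): φ is true.
  s1 (successors {s3}): φ is true.
  s2 (successors {s0}): φ is true.
  s3 (successors {s1, s3}): φ is true.
For instance, at s2:
  At s2: ~[][]s is false, so ~~[][]s is true.
    At s2: [][]s is true, so ~[][]s is false.
      At s2: [][]s requires []s at every successor {s0}.
        At s0: []s is true.
      So [][]s is true at s2.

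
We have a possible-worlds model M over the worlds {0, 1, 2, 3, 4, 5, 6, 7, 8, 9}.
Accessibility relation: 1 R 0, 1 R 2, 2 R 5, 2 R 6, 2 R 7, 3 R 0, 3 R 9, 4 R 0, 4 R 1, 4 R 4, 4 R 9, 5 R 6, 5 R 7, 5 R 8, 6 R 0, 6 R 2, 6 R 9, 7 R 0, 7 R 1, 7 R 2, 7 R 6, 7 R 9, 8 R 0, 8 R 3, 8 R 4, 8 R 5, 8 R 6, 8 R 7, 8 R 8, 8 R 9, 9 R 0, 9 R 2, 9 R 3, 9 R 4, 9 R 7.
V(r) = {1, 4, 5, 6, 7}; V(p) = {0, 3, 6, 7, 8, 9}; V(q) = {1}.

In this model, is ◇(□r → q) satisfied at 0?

No

At 0: no accessible worlds, so ◇(□r → q) is false.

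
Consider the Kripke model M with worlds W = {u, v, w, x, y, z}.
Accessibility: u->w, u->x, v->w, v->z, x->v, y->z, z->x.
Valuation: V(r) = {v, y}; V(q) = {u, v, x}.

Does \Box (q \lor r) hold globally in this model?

Let φ = \Box (q \lor r). Evaluate φ at each world:
  u (successors {w, x}): φ is false.
  v (successors {w, z}): φ is false.
  w (successors ∅): φ is true.
  x (successors {v}): φ is true.
  y (successors {z}): φ is false.
  z (successors {x}): φ is true.
Detail at u (counterexample):
  At u: \Box (q \lor r) requires q \lor r at every successor {w, x}.
    q \lor r fails at w, so \Box (q \lor r) is false at u.

No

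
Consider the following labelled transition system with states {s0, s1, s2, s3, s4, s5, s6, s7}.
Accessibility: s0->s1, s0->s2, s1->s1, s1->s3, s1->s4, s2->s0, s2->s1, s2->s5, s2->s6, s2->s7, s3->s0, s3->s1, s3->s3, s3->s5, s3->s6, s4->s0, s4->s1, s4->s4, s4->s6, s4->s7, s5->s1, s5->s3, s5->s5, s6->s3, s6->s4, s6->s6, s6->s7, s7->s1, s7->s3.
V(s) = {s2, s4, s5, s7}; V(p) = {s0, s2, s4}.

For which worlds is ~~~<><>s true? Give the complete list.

Let φ = ~~~<><>s. Evaluate φ at each world:
  s0 (successors {s1, s2}): φ is false.
  s1 (successors {s1, s3, s4}): φ is false.
  s2 (successors {s0, s1, s5, s6, s7}): φ is false.
  s3 (successors {s0, s1, s3, s5, s6}): φ is false.
  s4 (successors {s0, s1, s4, s6, s7}): φ is false.
  s5 (successors {s1, s3, s5}): φ is false.
  s6 (successors {s3, s4, s6, s7}): φ is false.
  s7 (successors {s1, s3}): φ is false.
For instance, at s1:
  At s1: ~~<><>s is true, so ~~~<><>s is false.
    At s1: ~<><>s is false, so ~~<><>s is true.
      At s1: <><>s is true, so ~<><>s is false.
Satisfying worlds: none.

none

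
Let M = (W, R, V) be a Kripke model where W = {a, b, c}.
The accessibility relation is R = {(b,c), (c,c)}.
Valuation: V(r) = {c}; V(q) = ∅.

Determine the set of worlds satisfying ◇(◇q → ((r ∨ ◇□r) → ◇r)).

b, c

Let φ = ◇(◇q → ((r ∨ ◇□r) → ◇r)). Evaluate φ at each world:
  a (successors ∅): φ is false.
  b (successors {c}): φ is true.
  c (successors {c}): φ is true.
For instance, at b:
  At b: ◇(◇q → ((r ∨ ◇□r) → ◇r)) requires ◇q → ((r ∨ ◇□r) → ◇r) at some successor in {c}.
    ◇q → ((r ∨ ◇□r) → ◇r) holds at c, so ◇(◇q → ((r ∨ ◇□r) → ◇r)) is true at b.
      At c: ◇q is false, (r ∨ ◇□r) → ◇r is true, so ◇q → ((r ∨ ◇□r) → ◇r) is true.
Satisfying worlds: {b, c}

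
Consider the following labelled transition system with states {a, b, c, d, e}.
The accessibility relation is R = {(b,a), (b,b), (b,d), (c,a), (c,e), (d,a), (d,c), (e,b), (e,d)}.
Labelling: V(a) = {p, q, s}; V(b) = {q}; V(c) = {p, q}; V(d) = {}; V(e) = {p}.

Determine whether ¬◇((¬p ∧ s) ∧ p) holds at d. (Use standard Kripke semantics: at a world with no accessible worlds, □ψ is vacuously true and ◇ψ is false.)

Yes

At d: ◇((¬p ∧ s) ∧ p) is false, so ¬◇((¬p ∧ s) ∧ p) is true.
  At d: ◇((¬p ∧ s) ∧ p) requires (¬p ∧ s) ∧ p at some successor in {a, c}.
    At a: (¬p ∧ s) ∧ p is false.
    At c: (¬p ∧ s) ∧ p is false.
  So ◇((¬p ∧ s) ∧ p) is false at d.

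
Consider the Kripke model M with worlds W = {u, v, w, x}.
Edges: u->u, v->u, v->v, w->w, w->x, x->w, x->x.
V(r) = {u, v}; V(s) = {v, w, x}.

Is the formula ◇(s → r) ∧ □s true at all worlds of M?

Let φ = ◇(s → r) ∧ □s. Evaluate φ at each world:
  u (successors {u}): φ is false.
  v (successors {u, v}): φ is false.
  w (successors {w, x}): φ is false.
  x (successors {w, x}): φ is false.
Detail at u (counterexample):
  At u: ◇(s → r) is true, □s is false, so ◇(s → r) ∧ □s is false.
    At u: ◇(s → r) requires s → r at some successor in {u}.
      s → r holds at u, so ◇(s → r) is true at u.
    At u: □s requires s at every successor {u}.
      s fails at u, so □s is false at u.

No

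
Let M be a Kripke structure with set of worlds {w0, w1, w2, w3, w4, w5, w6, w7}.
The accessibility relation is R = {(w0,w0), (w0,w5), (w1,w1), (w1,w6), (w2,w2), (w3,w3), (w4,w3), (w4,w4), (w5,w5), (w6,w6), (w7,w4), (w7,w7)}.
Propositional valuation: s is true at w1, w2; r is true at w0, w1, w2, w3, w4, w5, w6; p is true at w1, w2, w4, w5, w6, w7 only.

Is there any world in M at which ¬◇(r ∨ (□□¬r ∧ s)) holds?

No

Let φ = ¬◇(r ∨ (□□¬r ∧ s)). Evaluate φ at each world:
  w0 (successors {w0, w5}): φ is false.
  w1 (successors {w1, w6}): φ is false.
  w2 (successors {w2}): φ is false.
  w3 (successors {w3}): φ is false.
  w4 (successors {w3, w4}): φ is false.
  w5 (successors {w5}): φ is false.
  w6 (successors {w6}): φ is false.
  w7 (successors {w4, w7}): φ is false.
For instance, at w1:
  At w1: ◇(r ∨ (□□¬r ∧ s)) is true, so ¬◇(r ∨ (□□¬r ∧ s)) is false.
    At w1: ◇(r ∨ (□□¬r ∧ s)) requires r ∨ (□□¬r ∧ s) at some successor in {w1, w6}.
      r ∨ (□□¬r ∧ s) holds at w1, so ◇(r ∨ (□□¬r ∧ s)) is true at w1.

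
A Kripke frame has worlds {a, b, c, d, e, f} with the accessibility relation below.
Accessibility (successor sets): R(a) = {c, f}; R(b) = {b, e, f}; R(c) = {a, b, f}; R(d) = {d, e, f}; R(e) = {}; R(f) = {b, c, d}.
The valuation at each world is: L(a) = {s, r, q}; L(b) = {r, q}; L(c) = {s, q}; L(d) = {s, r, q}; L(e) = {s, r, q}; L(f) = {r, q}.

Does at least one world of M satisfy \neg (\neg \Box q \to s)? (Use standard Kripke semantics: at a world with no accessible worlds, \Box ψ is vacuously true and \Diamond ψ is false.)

No

Let φ = \neg (\neg \Box q \to s). Evaluate φ at each world:
  a (successors {c, f}): φ is false.
  b (successors {b, e, f}): φ is false.
  c (successors {a, b, f}): φ is false.
  d (successors {d, e, f}): φ is false.
  e (successors ∅): φ is false.
  f (successors {b, c, d}): φ is false.
For instance, at d:
  At d: \neg \Box q \to s is true, so \neg (\neg \Box q \to s) is false.
    At d: \neg \Box q is false, s is true, so \neg \Box q \to s is true.
      At d: \Box q is true, so \neg \Box q is false.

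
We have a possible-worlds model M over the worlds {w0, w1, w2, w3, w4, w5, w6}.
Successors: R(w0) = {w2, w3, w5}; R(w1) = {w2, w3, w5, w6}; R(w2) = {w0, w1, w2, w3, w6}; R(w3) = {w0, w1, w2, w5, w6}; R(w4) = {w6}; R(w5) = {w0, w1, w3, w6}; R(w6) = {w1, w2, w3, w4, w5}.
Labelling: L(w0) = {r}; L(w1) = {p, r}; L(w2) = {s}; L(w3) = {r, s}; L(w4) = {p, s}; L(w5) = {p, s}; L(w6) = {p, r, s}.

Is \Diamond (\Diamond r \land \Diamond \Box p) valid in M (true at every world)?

No

Let φ = \Diamond (\Diamond r \land \Diamond \Box p). Evaluate φ at each world:
  w0 (successors {w2, w3, w5}): φ is false.
  w1 (successors {w2, w3, w5, w6}): φ is true.
  w2 (successors {w0, w1, w2, w3, w6}): φ is true.
  w3 (successors {w0, w1, w2, w5, w6}): φ is true.
  w4 (successors {w6}): φ is true.
  w5 (successors {w0, w1, w3, w6}): φ is true.
  w6 (successors {w1, w2, w3, w4, w5}): φ is false.
Detail at w0 (counterexample):
  At w0: \Diamond (\Diamond r \land \Diamond \Box p) requires \Diamond r \land \Diamond \Box p at some successor in {w2, w3, w5}.
    At w2: \Diamond r \land \Diamond \Box p is false.
    At w3: \Diamond r \land \Diamond \Box p is false.
    At w5: \Diamond r \land \Diamond \Box p is false.
  So \Diamond (\Diamond r \land \Diamond \Box p) is false at w0.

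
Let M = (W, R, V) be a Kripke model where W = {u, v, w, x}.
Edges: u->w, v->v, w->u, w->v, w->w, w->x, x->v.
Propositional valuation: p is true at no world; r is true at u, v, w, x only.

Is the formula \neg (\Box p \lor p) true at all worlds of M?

Yes

Let φ = \neg (\Box p \lor p). Evaluate φ at each world:
  u (successors {w}): φ is true.
  v (successors {v}): φ is true.
  w (successors {u, v, w, x}): φ is true.
  x (successors {v}): φ is true.
For instance, at w:
  At w: \Box p \lor p is false, so \neg (\Box p \lor p) is true.
    At w: \Box p is false, p is false, so \Box p \lor p is false.
      At w: \Box p requires p at every successor {u, v, w, x}.
        p fails at u, so \Box p is false at w.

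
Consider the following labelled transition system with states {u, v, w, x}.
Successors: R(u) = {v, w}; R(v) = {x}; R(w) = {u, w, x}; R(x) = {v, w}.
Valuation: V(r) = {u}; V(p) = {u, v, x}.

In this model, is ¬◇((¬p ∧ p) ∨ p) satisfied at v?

No

At v: ◇((¬p ∧ p) ∨ p) is true, so ¬◇((¬p ∧ p) ∨ p) is false.
  At v: ◇((¬p ∧ p) ∨ p) requires (¬p ∧ p) ∨ p at some successor in {x}.
    (¬p ∧ p) ∨ p holds at x, so ◇((¬p ∧ p) ∨ p) is true at v.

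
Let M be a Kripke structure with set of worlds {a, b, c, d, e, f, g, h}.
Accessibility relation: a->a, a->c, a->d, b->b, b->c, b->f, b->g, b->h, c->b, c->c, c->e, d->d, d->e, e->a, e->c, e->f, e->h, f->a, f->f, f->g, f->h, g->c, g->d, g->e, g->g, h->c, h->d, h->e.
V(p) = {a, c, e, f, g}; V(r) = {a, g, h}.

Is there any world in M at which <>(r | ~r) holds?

Yes

Let φ = <>(r | ~r). Evaluate φ at each world:
  a (successors {a, c, d}): φ is true.
  b (successors {b, c, f, g, h}): φ is true.
  c (successors {b, c, e}): φ is true.
  d (successors {d, e}): φ is true.
  e (successors {a, c, f, h}): φ is true.
  f (successors {a, f, g, h}): φ is true.
  g (successors {c, d, e, g}): φ is true.
  h (successors {c, d, e}): φ is true.
Detail at a (witness):
  At a: <>(r | ~r) requires r | ~r at some successor in {a, c, d}.
    r | ~r holds at a, so <>(r | ~r) is true at a.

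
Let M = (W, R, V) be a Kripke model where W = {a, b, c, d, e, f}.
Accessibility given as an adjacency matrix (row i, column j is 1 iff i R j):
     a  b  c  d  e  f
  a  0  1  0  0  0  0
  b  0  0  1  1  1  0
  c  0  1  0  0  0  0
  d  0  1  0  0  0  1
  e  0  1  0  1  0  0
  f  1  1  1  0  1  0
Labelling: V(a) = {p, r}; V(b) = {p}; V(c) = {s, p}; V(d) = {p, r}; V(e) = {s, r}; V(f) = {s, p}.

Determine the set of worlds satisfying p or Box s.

a, b, c, d, f

Let φ = p or Box s. Evaluate φ at each world:
  a (successors {b}): φ is true.
  b (successors {c, d, e}): φ is true.
  c (successors {b}): φ is true.
  d (successors {b, f}): φ is true.
  e (successors {b, d}): φ is false.
  f (successors {a, b, c, e}): φ is true.
For instance, at d:
  At d: p is true, Box s is false, so p or Box s is true.
    At d: Box s requires s at every successor {b, f}.
      s fails at b, so Box s is false at d.
Satisfying worlds: {a, b, c, d, f}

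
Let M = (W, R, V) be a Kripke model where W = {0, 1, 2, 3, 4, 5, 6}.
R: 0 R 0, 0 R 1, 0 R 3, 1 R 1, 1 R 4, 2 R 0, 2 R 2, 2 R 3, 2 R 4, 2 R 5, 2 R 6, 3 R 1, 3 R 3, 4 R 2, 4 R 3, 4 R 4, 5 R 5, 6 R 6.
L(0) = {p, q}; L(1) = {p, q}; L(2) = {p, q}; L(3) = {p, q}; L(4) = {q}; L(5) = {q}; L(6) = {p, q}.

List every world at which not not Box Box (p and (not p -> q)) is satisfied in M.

6

Recall that Box ψ holds at a world iff ψ holds at every accessible world, and Dia ψ holds iff ψ holds at some accessible world.
Let φ = not not Box Box (p and (not p -> q)). Evaluate φ at each world:
  0 (successors {0, 1, 3}): φ is false.
  1 (successors {1, 4}): φ is false.
  2 (successors {0, 2, 3, 4, 5, 6}): φ is false.
  3 (successors {1, 3}): φ is false.
  4 (successors {2, 3, 4}): φ is false.
  5 (successors {5}): φ is false.
  6 (successors {6}): φ is true.
For instance, at 3:
  At 3: not Box Box (p and (not p -> q)) is true, so not not Box Box (p and (not p -> q)) is false.
    At 3: Box Box (p and (not p -> q)) is false, so not Box Box (p and (not p -> q)) is true.
      At 3: Box Box (p and (not p -> q)) requires Box (p and (not p -> q)) at every successor {1, 3}.
        Box (p and (not p -> q)) fails at 1, so Box Box (p and (not p -> q)) is false at 3.
Satisfying worlds: {6}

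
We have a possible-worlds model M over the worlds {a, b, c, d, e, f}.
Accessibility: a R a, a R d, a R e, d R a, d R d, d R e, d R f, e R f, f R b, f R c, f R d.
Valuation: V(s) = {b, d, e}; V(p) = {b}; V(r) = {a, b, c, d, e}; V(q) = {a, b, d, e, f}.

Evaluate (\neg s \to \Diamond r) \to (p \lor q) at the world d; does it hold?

At d: \neg s \to \Diamond r is true, p \lor q is true, so (\neg s \to \Diamond r) \to (p \lor q) is true.
  At d: \neg s is false, \Diamond r is true, so \neg s \to \Diamond r is true.
    At d: \Diamond r requires r at some successor in {a, d, e, f}.
      r holds at a, so \Diamond r is true at d.

Yes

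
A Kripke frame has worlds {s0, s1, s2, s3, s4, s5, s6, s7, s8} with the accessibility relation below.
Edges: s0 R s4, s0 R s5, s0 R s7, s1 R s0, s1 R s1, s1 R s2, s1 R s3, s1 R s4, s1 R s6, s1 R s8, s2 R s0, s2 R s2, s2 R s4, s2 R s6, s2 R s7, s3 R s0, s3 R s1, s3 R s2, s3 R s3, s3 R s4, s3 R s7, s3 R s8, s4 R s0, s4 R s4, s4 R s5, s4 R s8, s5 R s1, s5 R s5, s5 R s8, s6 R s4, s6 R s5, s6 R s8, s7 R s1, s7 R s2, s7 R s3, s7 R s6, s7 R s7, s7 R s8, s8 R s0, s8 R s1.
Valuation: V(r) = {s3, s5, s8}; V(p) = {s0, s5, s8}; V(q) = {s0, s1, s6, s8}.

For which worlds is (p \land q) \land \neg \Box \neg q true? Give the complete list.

Let φ = (p \land q) \land \neg \Box \neg q. Evaluate φ at each world:
  s0 (successors {s4, s5, s7}): φ is false.
  s1 (successors {s0, s1, s2, s3, s4, s6, s8}): φ is false.
  s2 (successors {s0, s2, s4, s6, s7}): φ is false.
  s3 (successors {s0, s1, s2, s3, s4, s7, s8}): φ is false.
  s4 (successors {s0, s4, s5, s8}): φ is false.
  s5 (successors {s1, s5, s8}): φ is false.
  s6 (successors {s4, s5, s8}): φ is false.
  s7 (successors {s1, s2, s3, s6, s7, s8}): φ is false.
  s8 (successors {s0, s1}): φ is true.
For instance, at s3:
  At s3: p \land q is false, \neg \Box \neg q is true, so (p \land q) \land \neg \Box \neg q is false.
    At s3: \Box \neg q is false, so \neg \Box \neg q is true.
      At s3: \Box \neg q requires \neg q at every successor {s0, s1, s2, s3, s4, s7, s8}.
        \neg q fails at s0, so \Box \neg q is false at s3.
Satisfying worlds: {s8}

s8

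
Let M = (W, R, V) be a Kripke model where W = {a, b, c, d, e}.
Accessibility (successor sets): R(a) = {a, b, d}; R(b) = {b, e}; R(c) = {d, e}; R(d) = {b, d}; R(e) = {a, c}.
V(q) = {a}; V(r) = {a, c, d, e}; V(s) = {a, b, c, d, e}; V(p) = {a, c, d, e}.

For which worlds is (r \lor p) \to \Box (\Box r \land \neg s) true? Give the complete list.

Let φ = (r \lor p) \to \Box (\Box r \land \neg s). Evaluate φ at each world:
  a (successors {a, b, d}): φ is false.
  b (successors {b, e}): φ is true.
  c (successors {d, e}): φ is false.
  d (successors {b, d}): φ is false.
  e (successors {a, c}): φ is false.
For instance, at d:
  At d: r \lor p is true, \Box (\Box r \land \neg s) is false, so (r \lor p) \to \Box (\Box r \land \neg s) is false.
    At d: \Box (\Box r \land \neg s) requires \Box r \land \neg s at every successor {b, d}.
      \Box r \land \neg s fails at b, so \Box (\Box r \land \neg s) is false at d.
Satisfying worlds: {b}

b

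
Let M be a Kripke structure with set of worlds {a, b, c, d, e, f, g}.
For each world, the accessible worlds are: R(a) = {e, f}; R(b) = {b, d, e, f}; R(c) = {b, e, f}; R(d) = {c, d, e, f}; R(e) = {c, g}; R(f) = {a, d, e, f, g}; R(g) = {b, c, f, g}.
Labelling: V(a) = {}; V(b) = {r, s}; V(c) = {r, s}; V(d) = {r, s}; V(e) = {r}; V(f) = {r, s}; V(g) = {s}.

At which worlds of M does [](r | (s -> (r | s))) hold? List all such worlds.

a, b, c, d, e, f, g

Let φ = [](r | (s -> (r | s))). Evaluate φ at each world:
  a (successors {e, f}): φ is true.
  b (successors {b, d, e, f}): φ is true.
  c (successors {b, e, f}): φ is true.
  d (successors {c, d, e, f}): φ is true.
  e (successors {c, g}): φ is true.
  f (successors {a, d, e, f, g}): φ is true.
  g (successors {b, c, f, g}): φ is true.
For instance, at b:
  At b: [](r | (s -> (r | s))) requires r | (s -> (r | s)) at every successor {b, d, e, f}.
    At b: r | (s -> (r | s)) is true.
    At d: r | (s -> (r | s)) is true.
    At e: r | (s -> (r | s)) is true.
    At f: r | (s -> (r | s)) is true.
  So [](r | (s -> (r | s))) is true at b.
Satisfying worlds: {a, b, c, d, e, f, g}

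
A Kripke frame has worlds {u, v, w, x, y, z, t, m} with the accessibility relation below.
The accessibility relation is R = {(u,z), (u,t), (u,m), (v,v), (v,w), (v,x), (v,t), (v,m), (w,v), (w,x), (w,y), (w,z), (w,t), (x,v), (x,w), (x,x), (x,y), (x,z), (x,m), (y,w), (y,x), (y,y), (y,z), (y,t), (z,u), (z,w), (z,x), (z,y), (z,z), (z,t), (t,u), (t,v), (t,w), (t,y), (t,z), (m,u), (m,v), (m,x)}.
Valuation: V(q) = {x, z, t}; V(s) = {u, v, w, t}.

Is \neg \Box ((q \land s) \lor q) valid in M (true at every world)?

Yes

Let φ = \neg \Box ((q \land s) \lor q). Evaluate φ at each world:
  u (successors {z, t, m}): φ is true.
  v (successors {v, w, x, t, m}): φ is true.
  w (successors {v, x, y, z, t}): φ is true.
  x (successors {v, w, x, y, z, m}): φ is true.
  y (successors {w, x, y, z, t}): φ is true.
  z (successors {u, w, x, y, z, t}): φ is true.
  t (successors {u, v, w, y, z}): φ is true.
  m (successors {u, v, x}): φ is true.
For instance, at z:
  At z: \Box ((q \land s) \lor q) is false, so \neg \Box ((q \land s) \lor q) is true.
    At z: \Box ((q \land s) \lor q) requires (q \land s) \lor q at every successor {u, w, x, y, z, t}.
      (q \land s) \lor q fails at u, so \Box ((q \land s) \lor q) is false at z.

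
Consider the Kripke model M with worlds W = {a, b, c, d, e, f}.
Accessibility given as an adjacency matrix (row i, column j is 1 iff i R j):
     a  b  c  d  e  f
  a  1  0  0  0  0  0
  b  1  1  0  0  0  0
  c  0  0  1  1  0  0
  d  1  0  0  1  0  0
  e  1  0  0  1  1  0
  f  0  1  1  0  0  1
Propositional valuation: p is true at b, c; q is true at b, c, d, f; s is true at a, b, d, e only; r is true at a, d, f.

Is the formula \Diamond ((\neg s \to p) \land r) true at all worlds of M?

No

Let φ = \Diamond ((\neg s \to p) \land r). Evaluate φ at each world:
  a (successors {a}): φ is true.
  b (successors {a, b}): φ is true.
  c (successors {c, d}): φ is true.
  d (successors {a, d}): φ is true.
  e (successors {a, d, e}): φ is true.
  f (successors {b, c, f}): φ is false.
Detail at f (counterexample):
  At f: \Diamond ((\neg s \to p) \land r) requires (\neg s \to p) \land r at some successor in {b, c, f}.
    At b: (\neg s \to p) \land r is false.
    At c: (\neg s \to p) \land r is false.
    At f: (\neg s \to p) \land r is false.
  So \Diamond ((\neg s \to p) \land r) is false at f.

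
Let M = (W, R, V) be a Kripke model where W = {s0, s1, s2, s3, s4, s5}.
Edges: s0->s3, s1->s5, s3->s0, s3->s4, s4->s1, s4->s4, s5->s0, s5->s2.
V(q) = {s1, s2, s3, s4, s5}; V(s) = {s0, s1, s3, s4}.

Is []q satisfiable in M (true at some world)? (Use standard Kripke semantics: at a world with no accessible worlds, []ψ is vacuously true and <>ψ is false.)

Yes

Recall that []ψ holds at a world iff ψ holds at every accessible world, and <>ψ holds iff ψ holds at some accessible world.
Let φ = []q. Evaluate φ at each world:
  s0 (successors {s3}): φ is true.
  s1 (successors {s5}): φ is true.
  s2 (successors ∅): φ is true.
  s3 (successors {s0, s4}): φ is false.
  s4 (successors {s1, s4}): φ is true.
  s5 (successors {s0, s2}): φ is false.
Detail at s0 (witness):
  At s0: []q requires q at every successor {s3}.
    At s3: q is true.
  So []q is true at s0.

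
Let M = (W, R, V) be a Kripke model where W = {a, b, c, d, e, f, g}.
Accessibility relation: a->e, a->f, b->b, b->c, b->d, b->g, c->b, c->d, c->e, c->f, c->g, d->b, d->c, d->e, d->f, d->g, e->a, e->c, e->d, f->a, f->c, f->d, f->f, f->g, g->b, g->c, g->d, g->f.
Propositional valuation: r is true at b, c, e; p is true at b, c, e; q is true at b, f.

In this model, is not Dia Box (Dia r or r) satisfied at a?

No

At a: Dia Box (Dia r or r) is true, so not Dia Box (Dia r or r) is false.
  At a: Dia Box (Dia r or r) requires Box (Dia r or r) at some successor in {e, f}.
    Box (Dia r or r) holds at e, so Dia Box (Dia r or r) is true at a.
      At e: Box (Dia r or r) requires Dia r or r at every successor {a, c, d}.
        At a: Dia r or r is true.
        At c: Dia r or r is true.
        At d: Dia r or r is true.
      So Box (Dia r or r) is true at e.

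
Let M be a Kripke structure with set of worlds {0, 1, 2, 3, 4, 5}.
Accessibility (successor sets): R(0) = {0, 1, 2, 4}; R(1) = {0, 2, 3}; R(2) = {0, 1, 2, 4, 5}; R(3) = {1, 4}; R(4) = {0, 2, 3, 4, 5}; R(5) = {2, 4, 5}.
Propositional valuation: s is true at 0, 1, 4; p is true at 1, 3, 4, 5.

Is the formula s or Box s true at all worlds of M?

No

Let φ = s or Box s. Evaluate φ at each world:
  0 (successors {0, 1, 2, 4}): φ is true.
  1 (successors {0, 2, 3}): φ is true.
  2 (successors {0, 1, 2, 4, 5}): φ is false.
  3 (successors {1, 4}): φ is true.
  4 (successors {0, 2, 3, 4, 5}): φ is true.
  5 (successors {2, 4, 5}): φ is false.
Detail at 2 (counterexample):
  At 2: s is false, Box s is false, so s or Box s is false.
    At 2: Box s requires s at every successor {0, 1, 2, 4, 5}.
      s fails at 2, so Box s is false at 2.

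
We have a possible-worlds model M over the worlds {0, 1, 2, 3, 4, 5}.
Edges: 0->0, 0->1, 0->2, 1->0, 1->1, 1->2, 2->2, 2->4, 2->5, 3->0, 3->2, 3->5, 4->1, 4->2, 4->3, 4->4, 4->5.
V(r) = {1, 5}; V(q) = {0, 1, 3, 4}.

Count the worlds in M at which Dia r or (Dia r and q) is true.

Let φ = Dia r or (Dia r and q). Evaluate φ at each world:
  0 (successors {0, 1, 2}): φ is true.
  1 (successors {0, 1, 2}): φ is true.
  2 (successors {2, 4, 5}): φ is true.
  3 (successors {0, 2, 5}): φ is true.
  4 (successors {1, 2, 3, 4, 5}): φ is true.
  5 (successors ∅): φ is false.
For instance, at 4:
  At 4: Dia r is true, Dia r and q is true, so Dia r or (Dia r and q) is true.
    At 4: Dia r requires r at some successor in {1, 2, 3, 4, 5}.
      r holds at 1, so Dia r is true at 4.
    At 4: Dia r is true, q is true, so Dia r and q is true.
      At 4: Dia r requires r at some successor in {1, 2, 3, 4, 5}.
        r holds at 1, so Dia r is true at 4.
Satisfying worlds: {0, 1, 2, 3, 4}

5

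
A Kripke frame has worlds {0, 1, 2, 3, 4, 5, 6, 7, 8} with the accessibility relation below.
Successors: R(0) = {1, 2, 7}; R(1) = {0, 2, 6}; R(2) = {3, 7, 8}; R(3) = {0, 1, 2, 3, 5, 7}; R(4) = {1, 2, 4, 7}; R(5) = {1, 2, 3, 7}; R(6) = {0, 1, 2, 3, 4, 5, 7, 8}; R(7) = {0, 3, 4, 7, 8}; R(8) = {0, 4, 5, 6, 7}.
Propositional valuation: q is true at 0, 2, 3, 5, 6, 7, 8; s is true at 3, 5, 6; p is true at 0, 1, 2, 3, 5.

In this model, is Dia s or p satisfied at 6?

Yes

Recall that Dia ψ holds at a world iff ψ holds at some accessible world.
At 6: Dia s is true, p is false, so Dia s or p is true.
  At 6: Dia s requires s at some successor in {0, 1, 2, 3, 4, 5, 7, 8}.
    s holds at 3, so Dia s is true at 6.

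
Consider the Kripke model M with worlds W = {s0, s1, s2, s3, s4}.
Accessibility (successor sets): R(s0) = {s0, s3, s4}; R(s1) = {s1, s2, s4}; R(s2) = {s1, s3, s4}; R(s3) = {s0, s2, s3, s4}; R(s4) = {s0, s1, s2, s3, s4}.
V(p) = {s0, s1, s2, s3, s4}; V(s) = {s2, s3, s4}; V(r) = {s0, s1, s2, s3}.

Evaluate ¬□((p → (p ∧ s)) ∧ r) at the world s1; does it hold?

Yes

At s1: □((p → (p ∧ s)) ∧ r) is false, so ¬□((p → (p ∧ s)) ∧ r) is true.
  At s1: □((p → (p ∧ s)) ∧ r) requires (p → (p ∧ s)) ∧ r at every successor {s1, s2, s4}.
    (p → (p ∧ s)) ∧ r fails at s1, so □((p → (p ∧ s)) ∧ r) is false at s1.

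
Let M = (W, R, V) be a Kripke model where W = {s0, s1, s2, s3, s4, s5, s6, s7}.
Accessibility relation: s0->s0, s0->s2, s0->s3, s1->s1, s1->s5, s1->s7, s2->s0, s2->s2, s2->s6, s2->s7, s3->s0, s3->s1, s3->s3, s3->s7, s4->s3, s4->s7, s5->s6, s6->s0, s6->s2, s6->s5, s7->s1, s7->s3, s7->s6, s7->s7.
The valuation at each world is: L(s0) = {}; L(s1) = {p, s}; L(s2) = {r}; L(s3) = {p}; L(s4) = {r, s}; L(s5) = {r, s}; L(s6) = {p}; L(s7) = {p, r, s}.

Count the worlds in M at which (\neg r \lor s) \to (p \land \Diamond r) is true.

Let φ = (\neg r \lor s) \to (p \land \Diamond r). Evaluate φ at each world:
  s0 (successors {s0, s2, s3}): φ is false.
  s1 (successors {s1, s5, s7}): φ is true.
  s2 (successors {s0, s2, s6, s7}): φ is true.
  s3 (successors {s0, s1, s3, s7}): φ is true.
  s4 (successors {s3, s7}): φ is false.
  s5 (successors {s6}): φ is false.
  s6 (successors {s0, s2, s5}): φ is true.
  s7 (successors {s1, s3, s6, s7}): φ is true.
For instance, at s1:
  At s1: \neg r \lor s is true, p \land \Diamond r is true, so (\neg r \lor s) \to (p \land \Diamond r) is true.
    At s1: p is true, \Diamond r is true, so p \land \Diamond r is true.
      At s1: \Diamond r requires r at some successor in {s1, s5, s7}.
        r holds at s5, so \Diamond r is true at s1.
Satisfying worlds: {s1, s2, s3, s6, s7}

5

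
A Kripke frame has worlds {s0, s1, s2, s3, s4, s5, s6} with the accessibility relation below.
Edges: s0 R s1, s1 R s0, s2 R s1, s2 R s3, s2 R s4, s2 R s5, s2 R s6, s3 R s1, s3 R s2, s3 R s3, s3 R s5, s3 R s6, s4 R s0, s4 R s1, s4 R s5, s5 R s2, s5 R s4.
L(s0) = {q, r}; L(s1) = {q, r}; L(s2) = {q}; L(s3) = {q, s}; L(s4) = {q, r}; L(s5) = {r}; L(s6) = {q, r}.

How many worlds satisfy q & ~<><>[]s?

Let φ = q & ~<><>[]s. Evaluate φ at each world:
  s0 (successors {s1}): φ is true.
  s1 (successors {s0}): φ is true.
  s2 (successors {s1, s3, s4, s5, s6}): φ is false.
  s3 (successors {s1, s2, s3, s5, s6}): φ is false.
  s4 (successors {s0, s1, s5}): φ is true.
  s5 (successors {s2, s4}): φ is false.
  s6 (successors ∅): φ is true.
For instance, at s0:
  At s0: q is true, ~<><>[]s is true, so q & ~<><>[]s is true.
    At s0: <><>[]s is false, so ~<><>[]s is true.
      At s0: <><>[]s requires <>[]s at some successor in {s1}.
        At s1: <>[]s is false.
      So <><>[]s is false at s0.
Satisfying worlds: {s0, s1, s4, s6}

4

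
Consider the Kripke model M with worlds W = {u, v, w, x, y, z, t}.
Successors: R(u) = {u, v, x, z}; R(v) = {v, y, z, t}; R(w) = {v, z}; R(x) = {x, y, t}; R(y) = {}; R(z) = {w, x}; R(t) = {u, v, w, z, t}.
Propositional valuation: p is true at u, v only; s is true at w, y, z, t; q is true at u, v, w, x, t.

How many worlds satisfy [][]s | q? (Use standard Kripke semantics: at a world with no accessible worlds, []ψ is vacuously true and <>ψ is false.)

6

Let φ = [][]s | q. Evaluate φ at each world:
  u (successors {u, v, x, z}): φ is true.
  v (successors {v, y, z, t}): φ is true.
  w (successors {v, z}): φ is true.
  x (successors {x, y, t}): φ is true.
  y (successors ∅): φ is true.
  z (successors {w, x}): φ is false.
  t (successors {u, v, w, z, t}): φ is true.
For instance, at w:
  At w: [][]s is false, q is true, so [][]s | q is true.
    At w: [][]s requires []s at every successor {v, z}.
      []s fails at v, so [][]s is false at w.
Satisfying worlds: {u, v, w, x, y, t}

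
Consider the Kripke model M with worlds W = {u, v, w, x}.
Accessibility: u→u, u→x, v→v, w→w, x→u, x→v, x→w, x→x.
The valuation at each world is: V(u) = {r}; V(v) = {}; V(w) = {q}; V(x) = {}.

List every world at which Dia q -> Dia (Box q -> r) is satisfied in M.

Let φ = Dia q -> Dia (Box q -> r). Evaluate φ at each world:
  u (successors {u, x}): φ is true.
  v (successors {v}): φ is true.
  w (successors {w}): φ is false.
  x (successors {u, v, w, x}): φ is true.
For instance, at w:
  At w: Dia q is true, Dia (Box q -> r) is false, so Dia q -> Dia (Box q -> r) is false.
    At w: Dia q requires q at some successor in {w}.
      q holds at w, so Dia q is true at w.
    At w: Dia (Box q -> r) requires Box q -> r at some successor in {w}.
      At w: Box q -> r is false.
    So Dia (Box q -> r) is false at w.
Satisfying worlds: {u, v, x}

u, v, x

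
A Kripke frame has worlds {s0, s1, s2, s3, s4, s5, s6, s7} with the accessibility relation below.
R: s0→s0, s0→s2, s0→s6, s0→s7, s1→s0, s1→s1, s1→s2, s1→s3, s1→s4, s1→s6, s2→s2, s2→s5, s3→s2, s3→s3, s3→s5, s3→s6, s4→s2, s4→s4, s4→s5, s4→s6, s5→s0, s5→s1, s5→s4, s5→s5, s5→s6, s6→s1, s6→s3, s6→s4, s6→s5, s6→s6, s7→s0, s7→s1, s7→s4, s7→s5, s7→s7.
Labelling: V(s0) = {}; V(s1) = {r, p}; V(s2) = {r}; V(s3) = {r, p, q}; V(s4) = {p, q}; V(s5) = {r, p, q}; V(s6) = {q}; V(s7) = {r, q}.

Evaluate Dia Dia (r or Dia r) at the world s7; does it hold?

At s7: Dia Dia (r or Dia r) requires Dia (r or Dia r) at some successor in {s0, s1, s4, s5, s7}.
  Dia (r or Dia r) holds at s0, so Dia Dia (r or Dia r) is true at s7.
    At s0: Dia (r or Dia r) requires r or Dia r at some successor in {s0, s2, s6, s7}.
      r or Dia r holds at s0, so Dia (r or Dia r) is true at s0.

Yes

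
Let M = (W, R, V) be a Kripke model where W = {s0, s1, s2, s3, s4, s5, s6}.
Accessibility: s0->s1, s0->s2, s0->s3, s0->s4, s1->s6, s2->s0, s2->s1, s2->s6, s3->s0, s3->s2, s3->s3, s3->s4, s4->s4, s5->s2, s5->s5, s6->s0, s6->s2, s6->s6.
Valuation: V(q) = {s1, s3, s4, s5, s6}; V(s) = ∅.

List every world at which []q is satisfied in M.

Let φ = []q. Evaluate φ at each world:
  s0 (successors {s1, s2, s3, s4}): φ is false.
  s1 (successors {s6}): φ is true.
  s2 (successors {s0, s1, s6}): φ is false.
  s3 (successors {s0, s2, s3, s4}): φ is false.
  s4 (successors {s4}): φ is true.
  s5 (successors {s2, s5}): φ is false.
  s6 (successors {s0, s2, s6}): φ is false.
For instance, at s1:
  At s1: []q requires q at every successor {s6}.
    At s6: q is true.
  So []q is true at s1.
Satisfying worlds: {s1, s4}

s1, s4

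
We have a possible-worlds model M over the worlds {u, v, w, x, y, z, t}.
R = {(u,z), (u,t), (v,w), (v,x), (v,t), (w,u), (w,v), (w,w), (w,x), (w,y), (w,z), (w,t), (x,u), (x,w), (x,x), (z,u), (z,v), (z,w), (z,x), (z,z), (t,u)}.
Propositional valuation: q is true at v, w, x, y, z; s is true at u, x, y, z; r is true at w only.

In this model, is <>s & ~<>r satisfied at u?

Yes

At u: <>s is true, ~<>r is true, so <>s & ~<>r is true.
  At u: <>s requires s at some successor in {z, t}.
    s holds at z, so <>s is true at u.
  At u: <>r is false, so ~<>r is true.
    At u: <>r requires r at some successor in {z, t}.
      At z: r is false.
      At t: r is false.
    So <>r is false at u.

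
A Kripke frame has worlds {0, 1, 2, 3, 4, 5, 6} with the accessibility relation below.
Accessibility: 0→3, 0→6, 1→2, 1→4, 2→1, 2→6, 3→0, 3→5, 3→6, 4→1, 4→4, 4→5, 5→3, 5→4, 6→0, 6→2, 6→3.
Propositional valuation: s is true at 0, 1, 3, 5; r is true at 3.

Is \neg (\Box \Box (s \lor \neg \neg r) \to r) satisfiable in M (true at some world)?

No

Let φ = \neg (\Box \Box (s \lor \neg \neg r) \to r). Evaluate φ at each world:
  0 (successors {3, 6}): φ is false.
  1 (successors {2, 4}): φ is false.
  2 (successors {1, 6}): φ is false.
  3 (successors {0, 5, 6}): φ is false.
  4 (successors {1, 4, 5}): φ is false.
  5 (successors {3, 4}): φ is false.
  6 (successors {0, 2, 3}): φ is false.
For instance, at 2:
  At 2: \Box \Box (s \lor \neg \neg r) \to r is true, so \neg (\Box \Box (s \lor \neg \neg r) \to r) is false.
    At 2: \Box \Box (s \lor \neg \neg r) is false, r is false, so \Box \Box (s \lor \neg \neg r) \to r is true.
      At 2: \Box \Box (s \lor \neg \neg r) requires \Box (s \lor \neg \neg r) at every successor {1, 6}.
        \Box (s \lor \neg \neg r) fails at 1, so \Box \Box (s \lor \neg \neg r) is false at 2.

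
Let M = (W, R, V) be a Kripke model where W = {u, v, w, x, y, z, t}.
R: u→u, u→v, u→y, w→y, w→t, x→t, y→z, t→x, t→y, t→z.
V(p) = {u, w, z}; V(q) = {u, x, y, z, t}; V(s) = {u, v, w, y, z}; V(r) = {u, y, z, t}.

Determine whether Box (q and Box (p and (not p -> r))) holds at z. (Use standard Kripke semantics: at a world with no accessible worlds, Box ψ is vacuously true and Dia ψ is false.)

Yes

Recall that Box ψ holds at a world iff ψ holds at every accessible world, and Dia ψ holds iff ψ holds at some accessible world.
At z: no accessible worlds, so Box (q and Box (p and (not p -> r))) holds vacuously.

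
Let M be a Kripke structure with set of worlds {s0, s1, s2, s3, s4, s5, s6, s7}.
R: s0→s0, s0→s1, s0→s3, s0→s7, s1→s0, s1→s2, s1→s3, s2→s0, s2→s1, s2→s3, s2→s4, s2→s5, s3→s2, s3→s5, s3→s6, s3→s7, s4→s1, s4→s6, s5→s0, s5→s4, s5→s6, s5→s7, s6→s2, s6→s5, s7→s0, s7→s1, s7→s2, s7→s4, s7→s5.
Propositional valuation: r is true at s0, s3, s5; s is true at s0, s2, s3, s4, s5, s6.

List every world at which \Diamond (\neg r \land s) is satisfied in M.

Recall that \Diamond ψ holds at a world iff ψ holds at some accessible world.
Let φ = \Diamond (\neg r \land s). Evaluate φ at each world:
  s0 (successors {s0, s1, s3, s7}): φ is false.
  s1 (successors {s0, s2, s3}): φ is true.
  s2 (successors {s0, s1, s3, s4, s5}): φ is true.
  s3 (successors {s2, s5, s6, s7}): φ is true.
  s4 (successors {s1, s6}): φ is true.
  s5 (successors {s0, s4, s6, s7}): φ is true.
  s6 (successors {s2, s5}): φ is true.
  s7 (successors {s0, s1, s2, s4, s5}): φ is true.
For instance, at s3:
  At s3: \Diamond (\neg r \land s) requires \neg r \land s at some successor in {s2, s5, s6, s7}.
    \neg r \land s holds at s2, so \Diamond (\neg r \land s) is true at s3.
Satisfying worlds: {s1, s2, s3, s4, s5, s6, s7}

s1, s2, s3, s4, s5, s6, s7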